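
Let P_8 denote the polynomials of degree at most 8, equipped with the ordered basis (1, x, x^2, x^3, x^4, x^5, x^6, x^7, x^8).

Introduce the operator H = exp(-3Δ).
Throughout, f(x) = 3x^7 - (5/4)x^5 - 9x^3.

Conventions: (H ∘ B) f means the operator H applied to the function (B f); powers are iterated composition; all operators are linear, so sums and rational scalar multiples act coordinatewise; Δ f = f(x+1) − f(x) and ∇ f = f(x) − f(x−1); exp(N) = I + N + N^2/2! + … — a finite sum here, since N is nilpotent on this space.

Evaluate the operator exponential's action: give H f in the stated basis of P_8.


order-1 term: -63x^6 - 189x^5 - (1185/4)x^4 - (555/2)x^3 - (141/2)x^2 + (147/4)x + 87/4
order-2 term: 567x^5 + 2835x^4 + (13005/2)x^3 + (16335/2)x^2 + (20889/4)x + 5157/4
order-3 term: -2835x^4 - 17010x^3 - (84375/2)x^2 - (100035/2)x - 93177/4
order-4 term: 8505x^3 + 51030x^2 + (440235/4)x + 168075/2
order-5 term: -15309x^2 - 76545x - 407025/4
order-6 term: 15309x + 45927
order-7 term: -6561
the series for exp(-3Δ) f terminates at order 7
exp(-3Δ) f = 3x^7 - 63x^6 + (1507/4)x^5 - (1185/4)x^4 - 2289x^3 + (3261/2)x^2 + (16257/4)x - 336

the image equals g(x) = 3x^7 - 63x^6 + (1507/4)x^5 - (1185/4)x^4 - 2289x^3 + (3261/2)x^2 + (16257/4)x - 336


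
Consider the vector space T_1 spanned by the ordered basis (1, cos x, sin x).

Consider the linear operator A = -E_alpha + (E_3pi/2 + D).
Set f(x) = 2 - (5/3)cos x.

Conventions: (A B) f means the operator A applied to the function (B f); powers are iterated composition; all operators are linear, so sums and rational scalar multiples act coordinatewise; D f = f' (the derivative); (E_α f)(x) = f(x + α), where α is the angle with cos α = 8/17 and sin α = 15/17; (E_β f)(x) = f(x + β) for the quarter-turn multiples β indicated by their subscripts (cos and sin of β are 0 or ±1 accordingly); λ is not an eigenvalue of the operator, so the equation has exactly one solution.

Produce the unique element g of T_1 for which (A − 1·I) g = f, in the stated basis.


the image equals g(x) = -2 + (5/6)cos x + (1/2)sin x

write g with unknown coordinates in the stated basis and equate coefficients in (A − 1·I) g = f
solving from the highest basis element down gives g = -2 + (5/6)cos x + (1/2)sin x
check: A g = -(5/6)cos x + (1/2)sin x
so A g − 1·g = 2 - (5/3)cos x = f ✓


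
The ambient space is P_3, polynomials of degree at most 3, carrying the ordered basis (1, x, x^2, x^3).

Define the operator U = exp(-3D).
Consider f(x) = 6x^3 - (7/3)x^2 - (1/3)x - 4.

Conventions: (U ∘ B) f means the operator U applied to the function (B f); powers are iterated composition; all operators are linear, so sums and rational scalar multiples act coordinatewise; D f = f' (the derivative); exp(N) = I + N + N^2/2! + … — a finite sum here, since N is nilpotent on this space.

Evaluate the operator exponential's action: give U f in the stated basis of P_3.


the result is g(x) = 6x^3 - (169/3)x^2 + (527/3)x - 186

order-1 term: -54x^2 + 14x + 1
order-2 term: 162x - 21
order-3 term: -162
the series for exp(-3D) f terminates at order 3
exp(-3D) f = 6x^3 - (169/3)x^2 + (527/3)x - 186


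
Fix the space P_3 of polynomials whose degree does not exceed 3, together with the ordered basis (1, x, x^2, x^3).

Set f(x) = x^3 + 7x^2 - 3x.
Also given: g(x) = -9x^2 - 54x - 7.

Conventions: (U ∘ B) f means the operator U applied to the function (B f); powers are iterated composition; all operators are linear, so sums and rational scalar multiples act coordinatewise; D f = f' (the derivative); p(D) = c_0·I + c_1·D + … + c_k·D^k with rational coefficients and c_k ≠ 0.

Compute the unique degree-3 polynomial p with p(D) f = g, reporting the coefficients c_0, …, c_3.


D^0 f = x^3 + 7x^2 - 3x
D^1 f = 3x^2 + 14x - 3
D^2 f = 6x + 14
D^3 f = 6
matching coefficients of g against c_0 f + c_1 Df + … from the top degree down determines the c_i
solution: c_0 = 0, c_1 = -3, c_2 = -2, c_3 = 2

p(D) = -3·D − 2·D^2 + 2·D^3, i.e. c_0 = 0, c_1 = -3, c_2 = -2, c_3 = 2


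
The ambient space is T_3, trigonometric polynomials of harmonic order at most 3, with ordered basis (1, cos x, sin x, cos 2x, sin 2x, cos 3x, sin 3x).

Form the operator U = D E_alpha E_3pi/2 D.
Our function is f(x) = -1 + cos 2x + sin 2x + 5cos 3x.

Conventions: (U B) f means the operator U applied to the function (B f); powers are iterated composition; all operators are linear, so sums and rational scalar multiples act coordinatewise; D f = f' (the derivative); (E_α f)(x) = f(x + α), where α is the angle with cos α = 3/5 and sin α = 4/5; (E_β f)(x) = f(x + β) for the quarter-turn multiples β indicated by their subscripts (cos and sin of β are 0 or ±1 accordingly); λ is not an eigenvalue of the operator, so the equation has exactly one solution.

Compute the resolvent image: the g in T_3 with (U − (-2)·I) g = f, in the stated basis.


g(x) = -1/2 - (37/194)cos 2x + (59/194)sin 2x + (3230/12209)cos 3x + (5265/12209)sin 3x

write g with unknown coordinates in the stated basis and equate coefficients in (U − (-2)·I) g = f
solving from the highest basis element down gives g = -1/2 - (37/194)cos 2x + (59/194)sin 2x + (3230/12209)cos 3x + (5265/12209)sin 3x
check: U g = (134/97)cos 2x + (38/97)sin 2x + (54585/12209)cos 3x - (10530/12209)sin 3x
so U g − (-2)·g = -1 + cos 2x + sin 2x + 5cos 3x = f ✓


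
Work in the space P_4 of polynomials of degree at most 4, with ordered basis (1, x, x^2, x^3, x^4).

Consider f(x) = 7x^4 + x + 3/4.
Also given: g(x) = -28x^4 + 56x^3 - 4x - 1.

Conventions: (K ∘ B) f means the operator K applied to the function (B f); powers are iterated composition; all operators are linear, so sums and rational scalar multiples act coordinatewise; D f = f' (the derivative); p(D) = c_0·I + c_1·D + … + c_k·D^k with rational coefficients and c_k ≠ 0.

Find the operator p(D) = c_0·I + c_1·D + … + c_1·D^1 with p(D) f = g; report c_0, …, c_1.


D^0 f = 7x^4 + x + 3/4
D^1 f = 28x^3 + 1
matching coefficients of g against c_0 f + c_1 Df + … from the top degree down determines the c_i
solution: c_0 = -4, c_1 = 2

p(D) = -4·I + 2·D, i.e. c_0 = -4, c_1 = 2


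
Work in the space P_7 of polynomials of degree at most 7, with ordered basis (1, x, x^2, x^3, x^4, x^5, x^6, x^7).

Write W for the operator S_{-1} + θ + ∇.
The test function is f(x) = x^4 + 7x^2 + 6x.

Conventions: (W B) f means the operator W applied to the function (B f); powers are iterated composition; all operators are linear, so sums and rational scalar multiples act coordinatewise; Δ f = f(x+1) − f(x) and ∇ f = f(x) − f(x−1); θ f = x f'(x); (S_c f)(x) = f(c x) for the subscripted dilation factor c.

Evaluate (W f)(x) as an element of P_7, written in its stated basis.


S_{-1} f = x^4 + 7x^2 - 6x
θ f = 4x^4 + 14x^2 + 6x
∇ f = 4x^3 - 6x^2 + 18x - 2
(S_{-1} + θ + ∇) f = 5x^4 + 4x^3 + 15x^2 + 18x - 2

the image equals g(x) = 5x^4 + 4x^3 + 15x^2 + 18x - 2


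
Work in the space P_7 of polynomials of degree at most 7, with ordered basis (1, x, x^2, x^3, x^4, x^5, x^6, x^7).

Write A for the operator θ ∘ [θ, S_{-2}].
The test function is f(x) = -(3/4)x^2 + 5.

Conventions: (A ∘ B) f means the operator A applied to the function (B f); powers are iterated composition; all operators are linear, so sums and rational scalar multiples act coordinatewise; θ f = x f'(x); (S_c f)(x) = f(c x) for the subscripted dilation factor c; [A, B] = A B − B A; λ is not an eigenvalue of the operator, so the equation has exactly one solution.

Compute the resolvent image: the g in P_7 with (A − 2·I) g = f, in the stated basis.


write g with unknown coordinates in the stated basis and equate coefficients in (A − 2·I) g = f
solving from the highest basis element down gives g = (3/8)x^2 - 5/2
check: A g = 0
so A g − 2·g = -(3/4)x^2 + 5 = f ✓

the image equals g(x) = (3/8)x^2 - 5/2


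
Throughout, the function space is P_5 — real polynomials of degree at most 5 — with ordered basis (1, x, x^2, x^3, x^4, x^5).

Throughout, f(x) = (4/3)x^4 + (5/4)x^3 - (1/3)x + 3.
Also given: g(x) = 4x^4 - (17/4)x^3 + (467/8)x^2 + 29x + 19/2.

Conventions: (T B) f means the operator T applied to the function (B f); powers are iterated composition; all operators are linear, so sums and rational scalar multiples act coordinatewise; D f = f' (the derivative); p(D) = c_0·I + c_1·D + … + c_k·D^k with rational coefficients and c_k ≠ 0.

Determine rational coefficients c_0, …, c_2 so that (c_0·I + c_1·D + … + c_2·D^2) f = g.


p(D) = 3·I − (3/2)·D + 4·D^2, i.e. c_0 = 3, c_1 = -3/2, c_2 = 4

D^0 f = (4/3)x^4 + (5/4)x^3 - (1/3)x + 3
D^1 f = (16/3)x^3 + (15/4)x^2 - 1/3
D^2 f = 16x^2 + (15/2)x
matching coefficients of g against c_0 f + c_1 Df + … from the top degree down determines the c_i
solution: c_0 = 3, c_1 = -3/2, c_2 = 4


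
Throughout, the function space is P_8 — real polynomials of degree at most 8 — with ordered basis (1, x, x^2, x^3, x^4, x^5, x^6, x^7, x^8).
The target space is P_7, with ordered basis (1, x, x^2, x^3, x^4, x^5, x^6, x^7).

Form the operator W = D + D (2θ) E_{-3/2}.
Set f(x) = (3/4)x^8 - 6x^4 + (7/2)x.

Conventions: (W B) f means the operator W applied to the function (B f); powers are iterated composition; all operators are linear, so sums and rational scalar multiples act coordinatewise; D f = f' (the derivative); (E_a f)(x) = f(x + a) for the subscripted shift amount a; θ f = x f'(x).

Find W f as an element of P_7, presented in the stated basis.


D f = 6x^7 - 24x^3 + 7/2
E_{-3/2} f = (3/4)x^8 - 9x^7 + (189/4)x^6 - (567/4)x^5 + (8313/32)x^4 - (4527/16)x^3 + (10125/64)x^2 - (1153/64)x - 16797/1024
θ E_{-3/2} f = 6x^8 - 63x^7 + (567/2)x^6 - (2835/4)x^5 + (8313/8)x^4 - (13581/16)x^3 + (10125/32)x^2 - (1153/64)x
(2θ) E_{-3/2} f = 12x^8 - 126x^7 + 567x^6 - (2835/2)x^5 + (8313/4)x^4 - (13581/8)x^3 + (10125/16)x^2 - (1153/32)x
D (2θ) E_{-3/2} f = 96x^7 - 882x^6 + 3402x^5 - (14175/2)x^4 + 8313x^3 - (40743/8)x^2 + (10125/8)x - 1153/32
(D + D (2θ) E_{-3/2}) f = 102x^7 - 882x^6 + 3402x^5 - (14175/2)x^4 + 8289x^3 - (40743/8)x^2 + (10125/8)x - 1041/32

the image equals g(x) = 102x^7 - 882x^6 + 3402x^5 - (14175/2)x^4 + 8289x^3 - (40743/8)x^2 + (10125/8)x - 1041/32


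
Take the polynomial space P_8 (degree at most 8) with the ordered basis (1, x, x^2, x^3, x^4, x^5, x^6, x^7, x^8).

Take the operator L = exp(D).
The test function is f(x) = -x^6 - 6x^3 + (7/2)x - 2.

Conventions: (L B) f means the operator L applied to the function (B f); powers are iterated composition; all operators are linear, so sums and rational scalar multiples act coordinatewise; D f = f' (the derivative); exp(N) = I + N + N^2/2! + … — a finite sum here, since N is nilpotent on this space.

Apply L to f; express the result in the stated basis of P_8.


order-1 term: -6x^5 - 18x^2 + 7/2
order-2 term: -15x^4 - 18x
order-3 term: -20x^3 - 6
order-4 term: -15x^2
order-5 term: -6x
order-6 term: -1
the series for exp(D) f terminates at order 6
exp(D) f = -x^6 - 6x^5 - 15x^4 - 26x^3 - 33x^2 - (41/2)x - 11/2

g(x) = -x^6 - 6x^5 - 15x^4 - 26x^3 - 33x^2 - (41/2)x - 11/2


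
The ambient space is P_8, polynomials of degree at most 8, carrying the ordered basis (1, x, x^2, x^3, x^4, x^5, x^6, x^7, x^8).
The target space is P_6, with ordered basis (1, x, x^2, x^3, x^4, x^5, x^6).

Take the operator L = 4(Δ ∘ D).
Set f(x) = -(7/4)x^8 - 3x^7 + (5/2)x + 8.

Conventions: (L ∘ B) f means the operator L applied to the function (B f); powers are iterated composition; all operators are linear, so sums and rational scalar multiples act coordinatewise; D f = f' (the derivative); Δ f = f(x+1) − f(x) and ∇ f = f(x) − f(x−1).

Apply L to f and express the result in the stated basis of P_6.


the image equals g(x) = -392x^6 - 1680x^5 - 3220x^4 - 3640x^3 - 2436x^2 - 896x - 140

D f = -14x^7 - 21x^6 + 5/2
Δ D f = -98x^6 - 420x^5 - 805x^4 - 910x^3 - 609x^2 - 224x - 35
(4(Δ ∘ D)) f = -392x^6 - 1680x^5 - 3220x^4 - 3640x^3 - 2436x^2 - 896x - 140


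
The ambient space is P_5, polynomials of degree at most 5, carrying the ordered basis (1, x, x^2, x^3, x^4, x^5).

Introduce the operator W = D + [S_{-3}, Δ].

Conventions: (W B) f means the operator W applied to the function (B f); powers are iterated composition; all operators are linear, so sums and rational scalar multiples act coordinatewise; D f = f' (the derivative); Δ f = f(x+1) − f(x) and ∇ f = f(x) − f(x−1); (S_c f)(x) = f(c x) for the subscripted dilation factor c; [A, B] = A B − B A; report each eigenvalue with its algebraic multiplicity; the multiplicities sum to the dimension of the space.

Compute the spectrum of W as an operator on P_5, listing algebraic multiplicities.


λ = 0 (multiplicity 6)

image of 1: 0
image of x: 5
image of x^2: -22x - 8
image of x^3: 111x^2 + 72x + 28
image of x^4: -428x^3 - 432x^2 - 336x - 80
image of x^5: 1625x^4 + 2160x^3 + 2520x^2 + 1200x + 244
the matrix is upper triangular; its diagonal is (0, 0, 0, 0, 0, 0)
for a triangular matrix the eigenvalues are the diagonal entries, with algebraic multiplicity their repetition count


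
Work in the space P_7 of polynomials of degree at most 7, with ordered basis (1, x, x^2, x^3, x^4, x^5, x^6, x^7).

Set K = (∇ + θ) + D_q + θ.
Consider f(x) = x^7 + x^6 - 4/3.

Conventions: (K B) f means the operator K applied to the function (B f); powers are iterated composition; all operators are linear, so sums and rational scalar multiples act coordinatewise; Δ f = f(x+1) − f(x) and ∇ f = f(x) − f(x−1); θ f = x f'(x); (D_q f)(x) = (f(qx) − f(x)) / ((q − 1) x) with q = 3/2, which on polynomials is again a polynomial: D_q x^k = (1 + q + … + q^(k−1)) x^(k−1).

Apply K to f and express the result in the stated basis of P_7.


the result is g(x) = 14x^7 + (3275/64)x^6 + (185/32)x^5 + 20x^4 - 15x^3 + 6x^2 - x

∇ f = 7x^6 - 15x^5 + 20x^4 - 15x^3 + 6x^2 - x
θ f = 7x^7 + 6x^6
(∇ + θ) f = 7x^7 + 13x^6 - 15x^5 + 20x^4 - 15x^3 + 6x^2 - x
D_q f = (2059/64)x^6 + (665/32)x^5
θ f = 7x^7 + 6x^6
((∇ + θ) + D_q + θ) f = 14x^7 + (3275/64)x^6 + (185/32)x^5 + 20x^4 - 15x^3 + 6x^2 - x


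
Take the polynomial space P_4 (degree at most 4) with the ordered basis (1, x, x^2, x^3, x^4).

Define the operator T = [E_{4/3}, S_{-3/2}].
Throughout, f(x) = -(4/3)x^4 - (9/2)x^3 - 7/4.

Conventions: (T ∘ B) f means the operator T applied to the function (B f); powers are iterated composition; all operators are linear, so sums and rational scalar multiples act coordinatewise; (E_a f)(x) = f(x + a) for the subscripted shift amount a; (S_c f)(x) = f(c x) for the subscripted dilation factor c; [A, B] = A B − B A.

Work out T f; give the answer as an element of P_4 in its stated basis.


the image equals g(x) = -60x^3 + (245/4)x^2 - (1025/27)x + 7180/243

S_{-3/2} f = -(27/4)x^4 + (243/16)x^3 - 7/4
E_{4/3} S_{-3/2} f = -(27/4)x^4 - (333/16)x^3 - (45/4)x^2 + 17x + 155/12
E_{4/3} f = -(4/3)x^4 - (209/18)x^3 - (290/9)x^2 - (2968/81)x - 16165/972
S_{-3/2} E_{4/3} f = -(27/4)x^4 + (627/16)x^3 - (145/2)x^2 + (1484/27)x - 16165/972
[E_{4/3}, S_{-3/2}] f = -60x^3 + (245/4)x^2 - (1025/27)x + 7180/243


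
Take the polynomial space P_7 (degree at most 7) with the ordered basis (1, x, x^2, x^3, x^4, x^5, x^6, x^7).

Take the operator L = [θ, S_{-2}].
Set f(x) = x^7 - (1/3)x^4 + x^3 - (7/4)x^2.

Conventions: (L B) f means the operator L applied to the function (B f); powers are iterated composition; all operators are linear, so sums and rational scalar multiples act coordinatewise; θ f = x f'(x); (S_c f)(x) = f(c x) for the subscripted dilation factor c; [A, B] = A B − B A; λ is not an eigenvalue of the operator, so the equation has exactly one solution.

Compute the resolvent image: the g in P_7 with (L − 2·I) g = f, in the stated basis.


write g with unknown coordinates in the stated basis and equate coefficients in (L − 2·I) g = f
solving from the highest basis element down gives g = -(1/2)x^7 + (1/6)x^4 - (1/2)x^3 + (7/8)x^2
check: L g = 0
so L g − 2·g = x^7 - (1/3)x^4 + x^3 - (7/4)x^2 = f ✓

the image equals g(x) = -(1/2)x^7 + (1/6)x^4 - (1/2)x^3 + (7/8)x^2


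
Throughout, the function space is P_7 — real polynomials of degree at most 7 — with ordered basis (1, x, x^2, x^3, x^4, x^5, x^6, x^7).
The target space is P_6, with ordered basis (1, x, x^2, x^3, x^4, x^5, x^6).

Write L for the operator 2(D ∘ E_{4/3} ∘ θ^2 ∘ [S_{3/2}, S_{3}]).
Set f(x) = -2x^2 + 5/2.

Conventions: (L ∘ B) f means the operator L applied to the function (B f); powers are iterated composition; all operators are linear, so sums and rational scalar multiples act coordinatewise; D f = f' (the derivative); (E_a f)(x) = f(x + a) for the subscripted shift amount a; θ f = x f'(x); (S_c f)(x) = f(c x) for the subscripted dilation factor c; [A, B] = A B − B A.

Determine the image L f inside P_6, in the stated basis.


g(x) = 0

S_{3} f = -18x^2 + 5/2
S_{3/2} S_{3} f = -(81/2)x^2 + 5/2
S_{3/2} f = -(9/2)x^2 + 5/2
S_{3} S_{3/2} f = -(81/2)x^2 + 5/2
[S_{3/2}, S_{3}] f = 0
θ [S_{3/2}, S_{3}] f = 0
θ θ [S_{3/2}, S_{3}] f = 0
E_{4/3} θ^2 [S_{3/2}, S_{3}] f = 0
D E_{4/3} θ^2 [S_{3/2}, S_{3}] f = 0
(2(D ∘ E_{4/3} ∘ θ^2 ∘ [S_{3/2}, S_{3}])) f = 0


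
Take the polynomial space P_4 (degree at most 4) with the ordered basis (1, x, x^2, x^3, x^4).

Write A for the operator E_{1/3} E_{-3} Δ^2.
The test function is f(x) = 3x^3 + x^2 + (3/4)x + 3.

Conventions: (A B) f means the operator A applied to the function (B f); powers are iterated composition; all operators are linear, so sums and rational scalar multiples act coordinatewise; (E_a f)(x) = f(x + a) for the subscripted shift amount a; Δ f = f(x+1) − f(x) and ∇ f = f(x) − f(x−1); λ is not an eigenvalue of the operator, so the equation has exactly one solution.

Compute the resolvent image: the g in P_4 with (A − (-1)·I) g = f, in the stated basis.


write g with unknown coordinates in the stated basis and equate coefficients in (A − (-1)·I) g = f
solving from the highest basis element down gives g = 3x^3 + x^2 - (69/4)x + 31
check: A g = 18x - 28
so A g − (-1)·g = 3x^3 + x^2 + (3/4)x + 3 = f ✓

g(x) = 3x^3 + x^2 - (69/4)x + 31


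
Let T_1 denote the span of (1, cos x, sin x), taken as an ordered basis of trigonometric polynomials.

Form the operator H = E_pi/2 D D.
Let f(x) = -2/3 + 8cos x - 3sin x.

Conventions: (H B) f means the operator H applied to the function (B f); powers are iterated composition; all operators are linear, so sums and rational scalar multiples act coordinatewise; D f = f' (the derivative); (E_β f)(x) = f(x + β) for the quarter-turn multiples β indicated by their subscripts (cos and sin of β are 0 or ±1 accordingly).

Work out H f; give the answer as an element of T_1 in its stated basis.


the result is g(x) = 3cos x + 8sin x

D f = -3cos x - 8sin x
D D f = -8cos x + 3sin x
E_pi/2 D D f = 3cos x + 8sin x


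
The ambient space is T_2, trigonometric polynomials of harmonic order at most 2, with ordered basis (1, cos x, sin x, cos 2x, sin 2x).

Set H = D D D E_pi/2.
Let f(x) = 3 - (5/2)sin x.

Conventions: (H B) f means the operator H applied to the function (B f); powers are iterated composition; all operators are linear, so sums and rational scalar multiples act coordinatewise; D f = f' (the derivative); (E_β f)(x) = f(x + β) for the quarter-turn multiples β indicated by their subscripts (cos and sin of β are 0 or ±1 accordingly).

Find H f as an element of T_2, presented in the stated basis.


E_pi/2 f = 3 - (5/2)cos x
D E_pi/2 f = (5/2)sin x
D (D E_pi/2) f = (5/2)cos x
D D (D E_pi/2) f = -(5/2)sin x

g(x) = -(5/2)sin x


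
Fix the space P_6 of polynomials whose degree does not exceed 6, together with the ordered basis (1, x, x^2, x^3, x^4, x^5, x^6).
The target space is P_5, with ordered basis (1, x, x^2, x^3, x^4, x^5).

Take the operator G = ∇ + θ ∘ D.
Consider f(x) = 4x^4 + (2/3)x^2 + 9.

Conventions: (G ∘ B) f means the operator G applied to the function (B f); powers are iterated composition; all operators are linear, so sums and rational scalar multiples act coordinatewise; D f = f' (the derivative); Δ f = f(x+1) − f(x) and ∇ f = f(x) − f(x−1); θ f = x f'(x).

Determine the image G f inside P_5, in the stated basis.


g(x) = 64x^3 - 24x^2 + (56/3)x - 14/3

∇ f = 16x^3 - 24x^2 + (52/3)x - 14/3
D f = 16x^3 + (4/3)x
θ D f = 48x^3 + (4/3)x
(∇ + θ ∘ D) f = 64x^3 - 24x^2 + (56/3)x - 14/3


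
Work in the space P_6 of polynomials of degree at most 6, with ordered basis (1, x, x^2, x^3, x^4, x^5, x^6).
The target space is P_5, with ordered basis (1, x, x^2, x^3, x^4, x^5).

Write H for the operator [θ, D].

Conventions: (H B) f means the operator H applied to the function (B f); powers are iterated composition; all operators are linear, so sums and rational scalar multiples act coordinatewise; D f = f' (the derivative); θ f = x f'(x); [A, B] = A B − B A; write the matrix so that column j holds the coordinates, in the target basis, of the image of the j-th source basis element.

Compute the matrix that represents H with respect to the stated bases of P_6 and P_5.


image of 1: 0
image of x: -1
image of x^2: -2x
image of x^3: -3x^2
image of x^4: -4x^3
image of x^5: -5x^4
image of x^6: -6x^5
each image's coordinates form column j of the matrix

the matrix is [[0, -1, 0, 0, 0, 0, 0]; [0, 0, -2, 0, 0, 0, 0]; [0, 0, 0, -3, 0, 0, 0]; [0, 0, 0, 0, -4, 0, 0]; [0, 0, 0, 0, 0, -5, 0]; [0, 0, 0, 0, 0, 0, -6]] (rows listed top to bottom)


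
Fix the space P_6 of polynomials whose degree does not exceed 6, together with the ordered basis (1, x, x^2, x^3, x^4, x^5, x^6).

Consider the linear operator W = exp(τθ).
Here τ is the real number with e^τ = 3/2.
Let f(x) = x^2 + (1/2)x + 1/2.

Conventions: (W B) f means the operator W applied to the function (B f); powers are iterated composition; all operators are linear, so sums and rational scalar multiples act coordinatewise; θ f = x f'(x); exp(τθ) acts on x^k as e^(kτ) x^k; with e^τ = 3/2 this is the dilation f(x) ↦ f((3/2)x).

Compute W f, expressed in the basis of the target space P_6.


g(x) = (9/4)x^2 + (3/4)x + 1/2

exp(τθ) x^k = e^(kτ) x^k; with e^τ = 3/2 this sends x^k to (3/2)^k x^k
x ↦ 3/2 x
x^2 ↦ 9/4 x^2
applying this coordinatewise to f: exp(τθ) f = (9/4)x^2 + (3/4)x + 1/2


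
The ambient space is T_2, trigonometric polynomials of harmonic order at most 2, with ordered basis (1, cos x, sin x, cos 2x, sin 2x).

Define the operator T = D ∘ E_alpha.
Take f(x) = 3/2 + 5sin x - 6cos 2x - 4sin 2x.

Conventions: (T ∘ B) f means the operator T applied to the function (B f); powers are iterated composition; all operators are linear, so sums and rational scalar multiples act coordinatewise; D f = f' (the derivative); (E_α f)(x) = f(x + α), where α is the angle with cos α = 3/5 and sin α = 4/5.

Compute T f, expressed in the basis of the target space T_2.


g(x) = 3cos x - 4sin x + (344/25)cos 2x + (108/25)sin 2x

E_alpha f = 3/2 + 4cos x + 3sin x - (54/25)cos 2x + (172/25)sin 2x
D E_alpha f = 3cos x - 4sin x + (344/25)cos 2x + (108/25)sin 2x


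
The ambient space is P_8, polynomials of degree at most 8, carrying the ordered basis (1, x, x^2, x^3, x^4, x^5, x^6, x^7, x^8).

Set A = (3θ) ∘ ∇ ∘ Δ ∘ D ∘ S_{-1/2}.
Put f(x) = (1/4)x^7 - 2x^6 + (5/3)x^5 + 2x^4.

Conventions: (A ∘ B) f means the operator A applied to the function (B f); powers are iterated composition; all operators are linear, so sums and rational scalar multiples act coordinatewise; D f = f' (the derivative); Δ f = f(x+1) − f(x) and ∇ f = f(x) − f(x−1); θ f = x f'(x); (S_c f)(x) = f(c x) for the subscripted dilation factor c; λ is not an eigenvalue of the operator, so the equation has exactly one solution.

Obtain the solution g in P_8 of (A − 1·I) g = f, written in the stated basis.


write g with unknown coordinates in the stated basis and equate coefficients in (A − 1·I) g = f
solving from the highest basis element down gives g = -(1/4)x^7 + 2x^6 - (5/3)x^5 + (187/64)x^4 + (135/4)x^3 + (2715/128)x^2 + (2403/128)x
check: A g = (315/64)x^4 + (135/4)x^3 + (2715/128)x^2 + (2403/128)x
so A g − 1·g = (1/4)x^7 - 2x^6 + (5/3)x^5 + 2x^4 = f ✓

g(x) = -(1/4)x^7 + 2x^6 - (5/3)x^5 + (187/64)x^4 + (135/4)x^3 + (2715/128)x^2 + (2403/128)x


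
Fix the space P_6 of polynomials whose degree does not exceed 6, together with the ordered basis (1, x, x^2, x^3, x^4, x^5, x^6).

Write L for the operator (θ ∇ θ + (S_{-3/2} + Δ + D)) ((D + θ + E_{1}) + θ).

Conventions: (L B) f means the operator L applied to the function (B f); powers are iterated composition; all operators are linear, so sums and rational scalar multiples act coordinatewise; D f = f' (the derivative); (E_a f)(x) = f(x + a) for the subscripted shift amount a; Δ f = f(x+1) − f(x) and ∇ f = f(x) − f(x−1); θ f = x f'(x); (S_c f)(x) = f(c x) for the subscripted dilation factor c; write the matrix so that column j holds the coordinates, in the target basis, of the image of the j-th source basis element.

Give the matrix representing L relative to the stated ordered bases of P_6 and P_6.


the matrix is [[1, 8, 14, 20, 32, 52, 88]; [0, -9/2, 34, 3/2, 174, -15/2, 597]; [0, 0, 45/4, 363/2, -345/2, 2105/2, -3765/4]; [0, 0, 0, -189/8, 477, -4055/4, 8065/2]; [0, 0, 0, 0, 729/16, 10085/8, -49425/16]; [0, 0, 0, 0, 0, -2673/32, 19239/8]; [0, 0, 0, 0, 0, 0, 9477/64]] (rows listed top to bottom)

image of 1: 1
image of x: -(9/2)x + 8
image of x^2: (45/4)x^2 + 34x + 14
image of x^3: -(189/8)x^3 + (363/2)x^2 + (3/2)x + 20
image of x^4: (729/16)x^4 + 477x^3 - (345/2)x^2 + 174x + 32
image of x^5: -(2673/32)x^5 + (10085/8)x^4 - (4055/4)x^3 + (2105/2)x^2 - (15/2)x + 52
image of x^6: (9477/64)x^6 + (19239/8)x^5 - (49425/16)x^4 + (8065/2)x^3 - (3765/4)x^2 + 597x + 88
each image's coordinates form column j of the matrix


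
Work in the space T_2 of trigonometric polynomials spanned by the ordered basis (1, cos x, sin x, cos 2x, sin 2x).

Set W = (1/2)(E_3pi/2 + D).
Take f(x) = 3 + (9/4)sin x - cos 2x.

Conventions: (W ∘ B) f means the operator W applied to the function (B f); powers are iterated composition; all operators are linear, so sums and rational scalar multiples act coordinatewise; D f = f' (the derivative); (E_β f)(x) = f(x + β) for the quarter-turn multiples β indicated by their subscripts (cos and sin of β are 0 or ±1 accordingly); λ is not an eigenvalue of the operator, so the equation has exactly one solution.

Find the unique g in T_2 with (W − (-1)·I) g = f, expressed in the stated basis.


g(x) = 2 + (9/4)sin x - (2/5)cos 2x - (4/5)sin 2x

write g with unknown coordinates in the stated basis and equate coefficients in (W − (-1)·I) g = f
solving from the highest basis element down gives g = 2 + (9/4)sin x - (2/5)cos 2x - (4/5)sin 2x
check: W g = 1 - (3/5)cos 2x + (4/5)sin 2x
so W g − (-1)·g = 3 + (9/4)sin x - cos 2x = f ✓


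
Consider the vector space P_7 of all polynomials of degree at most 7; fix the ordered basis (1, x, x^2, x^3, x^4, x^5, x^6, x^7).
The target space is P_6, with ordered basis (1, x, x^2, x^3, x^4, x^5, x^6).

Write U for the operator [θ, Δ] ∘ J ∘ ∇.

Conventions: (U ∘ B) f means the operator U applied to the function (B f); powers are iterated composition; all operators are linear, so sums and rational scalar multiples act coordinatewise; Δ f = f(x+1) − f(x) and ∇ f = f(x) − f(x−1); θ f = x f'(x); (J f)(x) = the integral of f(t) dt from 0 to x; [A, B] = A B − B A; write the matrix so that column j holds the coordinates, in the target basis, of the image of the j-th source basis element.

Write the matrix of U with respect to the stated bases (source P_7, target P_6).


the matrix is [[0, -1, -1, -1, -1, -1, -1, -1]; [0, 0, -2, -3, -4, -5, -6, -7]; [0, 0, 0, -3, -6, -10, -15, -21]; [0, 0, 0, 0, -4, -10, -20, -35]; [0, 0, 0, 0, 0, -5, -15, -35]; [0, 0, 0, 0, 0, 0, -6, -21]; [0, 0, 0, 0, 0, 0, 0, -7]] (rows listed top to bottom)

image of 1: 0
image of x: -1
image of x^2: -2x - 1
image of x^3: -3x^2 - 3x - 1
image of x^4: -4x^3 - 6x^2 - 4x - 1
image of x^5: -5x^4 - 10x^3 - 10x^2 - 5x - 1
image of x^6: -6x^5 - 15x^4 - 20x^3 - 15x^2 - 6x - 1
image of x^7: -7x^6 - 21x^5 - 35x^4 - 35x^3 - 21x^2 - 7x - 1
each image's coordinates form column j of the matrix


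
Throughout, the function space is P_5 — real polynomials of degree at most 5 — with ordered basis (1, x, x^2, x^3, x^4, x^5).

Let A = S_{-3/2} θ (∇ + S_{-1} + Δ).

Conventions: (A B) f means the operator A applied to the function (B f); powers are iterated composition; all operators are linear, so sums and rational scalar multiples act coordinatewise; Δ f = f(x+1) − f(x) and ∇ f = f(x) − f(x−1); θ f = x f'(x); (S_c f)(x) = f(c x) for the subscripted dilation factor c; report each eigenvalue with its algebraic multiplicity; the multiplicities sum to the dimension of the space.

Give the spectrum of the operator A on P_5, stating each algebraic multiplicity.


λ = 0 (multiplicity 1), λ = 3/2 (multiplicity 1), λ = 9/2 (multiplicity 1), λ = 81/8 (multiplicity 1), λ = 81/4 (multiplicity 1), λ = 1215/32 (multiplicity 1)

image of 1: 0
image of x: (3/2)x
image of x^2: (9/2)x^2 - 6x
image of x^3: (81/8)x^3 + 27x^2
image of x^4: (81/4)x^4 - 81x^3 - 12x
image of x^5: (1215/32)x^5 + (405/2)x^4 + 90x^2
the matrix is upper triangular; its diagonal is (0, 3/2, 9/2, 81/8, 81/4, 1215/32)
for a triangular matrix the eigenvalues are the diagonal entries, with algebraic multiplicity their repetition count


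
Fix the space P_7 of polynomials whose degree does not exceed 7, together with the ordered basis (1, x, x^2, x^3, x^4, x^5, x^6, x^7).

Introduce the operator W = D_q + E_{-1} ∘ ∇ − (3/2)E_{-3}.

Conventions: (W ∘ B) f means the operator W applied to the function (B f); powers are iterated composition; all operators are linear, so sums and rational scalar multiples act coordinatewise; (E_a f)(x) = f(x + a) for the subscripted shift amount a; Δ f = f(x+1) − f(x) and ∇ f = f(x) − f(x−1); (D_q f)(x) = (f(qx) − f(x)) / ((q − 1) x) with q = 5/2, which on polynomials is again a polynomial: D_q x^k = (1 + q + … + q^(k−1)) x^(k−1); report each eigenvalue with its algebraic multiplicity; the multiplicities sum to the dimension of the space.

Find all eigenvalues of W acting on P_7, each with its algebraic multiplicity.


image of 1: -3/2
image of x: -(3/2)x + 13/2
image of x^2: -(3/2)x^2 + (29/2)x - 33/2
image of x^3: -(3/2)x^3 + (105/4)x^2 - (99/2)x + 95/2
image of x^4: -(3/2)x^4 + (379/8)x^3 - 99x^2 + 190x - 273/2
image of x^5: -(3/2)x^5 + (1471/16)x^4 - 165x^3 + 475x^2 - (1365/2)x + 791/2
image of x^6: -(3/2)x^6 + (6243/32)x^5 - (495/2)x^4 + 950x^3 - (4095/2)x^2 + 2373x - 2313/2
image of x^7: -(3/2)x^7 + (28463/64)x^6 - (693/2)x^5 + (3325/2)x^4 - (9555/2)x^3 + (16611/2)x^2 - (16191/2)x + 6815/2
the matrix is upper triangular; its diagonal is (-3/2, -3/2, -3/2, -3/2, -3/2, -3/2, -3/2, -3/2)
for a triangular matrix the eigenvalues are the diagonal entries, with algebraic multiplicity their repetition count

λ = -3/2 (multiplicity 8)


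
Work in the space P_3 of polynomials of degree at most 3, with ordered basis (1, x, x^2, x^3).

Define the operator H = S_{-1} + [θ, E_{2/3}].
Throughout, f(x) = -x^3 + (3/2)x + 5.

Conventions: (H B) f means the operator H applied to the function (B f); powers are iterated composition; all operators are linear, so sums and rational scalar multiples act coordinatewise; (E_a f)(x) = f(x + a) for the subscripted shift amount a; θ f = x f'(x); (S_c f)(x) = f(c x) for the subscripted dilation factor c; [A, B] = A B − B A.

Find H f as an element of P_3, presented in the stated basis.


S_{-1} f = x^3 - (3/2)x + 5
E_{2/3} f = -x^3 - 2x^2 + (1/6)x + 154/27
θ E_{2/3} f = -3x^3 - 4x^2 + (1/6)x
θ f = -3x^3 + (3/2)x
E_{2/3} θ f = -3x^3 - 6x^2 - (5/2)x + 1/9
[θ, E_{2/3}] f = 2x^2 + (8/3)x - 1/9
(S_{-1} + [θ, E_{2/3}]) f = x^3 + 2x^2 + (7/6)x + 44/9

g(x) = x^3 + 2x^2 + (7/6)x + 44/9


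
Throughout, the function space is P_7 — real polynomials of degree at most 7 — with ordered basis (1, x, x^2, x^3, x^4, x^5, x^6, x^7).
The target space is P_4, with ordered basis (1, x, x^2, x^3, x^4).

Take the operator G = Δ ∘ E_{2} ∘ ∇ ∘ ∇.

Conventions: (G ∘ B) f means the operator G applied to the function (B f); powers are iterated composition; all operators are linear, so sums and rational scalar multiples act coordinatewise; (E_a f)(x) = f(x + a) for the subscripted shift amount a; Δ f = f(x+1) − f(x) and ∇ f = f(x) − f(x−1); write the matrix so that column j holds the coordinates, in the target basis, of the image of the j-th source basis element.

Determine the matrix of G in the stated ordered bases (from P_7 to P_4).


image of 1: 0
image of x: 0
image of x^2: 0
image of x^3: 6
image of x^4: 24x + 36
image of x^5: 60x^2 + 180x + 150
image of x^6: 120x^3 + 540x^2 + 900x + 540
image of x^7: 210x^4 + 1260x^3 + 3150x^2 + 3780x + 1806
each image's coordinates form column j of the matrix

the matrix is [[0, 0, 0, 6, 36, 150, 540, 1806]; [0, 0, 0, 0, 24, 180, 900, 3780]; [0, 0, 0, 0, 0, 60, 540, 3150]; [0, 0, 0, 0, 0, 0, 120, 1260]; [0, 0, 0, 0, 0, 0, 0, 210]] (rows listed top to bottom)


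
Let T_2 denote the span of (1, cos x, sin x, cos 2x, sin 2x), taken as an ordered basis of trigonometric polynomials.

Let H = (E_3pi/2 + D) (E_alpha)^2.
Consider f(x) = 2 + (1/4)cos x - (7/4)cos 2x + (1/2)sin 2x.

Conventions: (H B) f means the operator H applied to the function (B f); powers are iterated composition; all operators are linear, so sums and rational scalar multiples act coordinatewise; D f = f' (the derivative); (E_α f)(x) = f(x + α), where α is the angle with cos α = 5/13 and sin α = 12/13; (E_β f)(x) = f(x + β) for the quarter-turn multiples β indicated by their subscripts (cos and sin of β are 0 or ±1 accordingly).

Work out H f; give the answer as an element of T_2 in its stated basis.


g(x) = 2 - (345349/114244)cos 2x + (77823/28561)sin 2x

E_alpha f = 2 + (5/52)cos x - (3/13)sin x + (1073/676)cos 2x + (301/338)sin 2x
E_alpha E_alpha f = 2 - (119/676)cos x - (30/169)sin x - (55447/114244)cos 2x - (100199/57122)sin 2x
E_3pi/2 (E_alpha)^2 f = 2 + (30/169)cos x - (119/676)sin x + (55447/114244)cos 2x + (100199/57122)sin 2x
D (E_alpha)^2 f = -(30/169)cos x + (119/676)sin x - (100199/28561)cos 2x + (55447/57122)sin 2x
(E_3pi/2 + D) (E_alpha)^2 f = 2 - (345349/114244)cos 2x + (77823/28561)sin 2x


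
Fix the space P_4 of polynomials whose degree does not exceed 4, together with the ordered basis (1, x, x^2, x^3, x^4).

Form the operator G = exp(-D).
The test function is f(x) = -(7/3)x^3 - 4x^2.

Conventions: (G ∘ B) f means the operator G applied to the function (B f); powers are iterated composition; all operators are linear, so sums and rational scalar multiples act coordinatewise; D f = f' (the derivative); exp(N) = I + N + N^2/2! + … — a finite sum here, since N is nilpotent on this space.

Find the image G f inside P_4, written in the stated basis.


g(x) = -(7/3)x^3 + 3x^2 + x - 5/3

order-1 term: 7x^2 + 8x
order-2 term: -7x - 4
order-3 term: 7/3
the series for exp(-D) f terminates at order 3
exp(-D) f = -(7/3)x^3 + 3x^2 + x - 5/3


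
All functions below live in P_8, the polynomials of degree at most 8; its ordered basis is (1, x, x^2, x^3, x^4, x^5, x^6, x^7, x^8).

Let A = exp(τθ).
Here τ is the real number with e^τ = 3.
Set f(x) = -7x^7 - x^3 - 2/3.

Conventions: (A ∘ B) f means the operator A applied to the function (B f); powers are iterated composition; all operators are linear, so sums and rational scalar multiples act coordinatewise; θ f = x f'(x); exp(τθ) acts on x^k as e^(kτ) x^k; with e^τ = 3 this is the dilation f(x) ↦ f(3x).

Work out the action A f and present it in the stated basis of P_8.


exp(τθ) x^k = e^(kτ) x^k; with e^τ = 3 this sends x^k to 3^k x^k
x^3 ↦ 27 x^3
x^7 ↦ 2187 x^7
applying this coordinatewise to f: exp(τθ) f = -15309x^7 - 27x^3 - 2/3

the image equals g(x) = -15309x^7 - 27x^3 - 2/3


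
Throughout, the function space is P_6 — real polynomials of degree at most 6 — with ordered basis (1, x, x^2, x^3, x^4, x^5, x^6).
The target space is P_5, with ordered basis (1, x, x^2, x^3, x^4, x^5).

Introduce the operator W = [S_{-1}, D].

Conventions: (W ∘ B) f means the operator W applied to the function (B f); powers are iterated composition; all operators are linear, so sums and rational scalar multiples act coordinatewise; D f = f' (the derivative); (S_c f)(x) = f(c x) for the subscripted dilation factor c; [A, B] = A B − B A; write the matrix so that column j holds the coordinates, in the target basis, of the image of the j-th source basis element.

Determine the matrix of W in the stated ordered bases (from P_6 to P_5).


the matrix is [[0, 2, 0, 0, 0, 0, 0]; [0, 0, -4, 0, 0, 0, 0]; [0, 0, 0, 6, 0, 0, 0]; [0, 0, 0, 0, -8, 0, 0]; [0, 0, 0, 0, 0, 10, 0]; [0, 0, 0, 0, 0, 0, -12]] (rows listed top to bottom)

image of 1: 0
image of x: 2
image of x^2: -4x
image of x^3: 6x^2
image of x^4: -8x^3
image of x^5: 10x^4
image of x^6: -12x^5
each image's coordinates form column j of the matrix


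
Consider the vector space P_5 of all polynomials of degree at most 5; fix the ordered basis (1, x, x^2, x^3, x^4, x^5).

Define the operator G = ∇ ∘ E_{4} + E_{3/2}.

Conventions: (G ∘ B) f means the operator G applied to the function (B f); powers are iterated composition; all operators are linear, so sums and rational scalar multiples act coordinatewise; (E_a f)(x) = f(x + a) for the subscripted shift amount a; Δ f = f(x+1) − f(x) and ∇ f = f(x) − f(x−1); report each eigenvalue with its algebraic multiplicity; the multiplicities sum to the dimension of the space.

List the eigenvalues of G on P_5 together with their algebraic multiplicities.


image of 1: 1
image of x: x + 5/2
image of x^2: x^2 + 5x + 37/4
image of x^3: x^3 + (15/2)x^2 + (111/4)x + 323/8
image of x^4: x^4 + 10x^3 + (111/2)x^2 + (323/2)x + 2881/16
image of x^5: x^5 + (25/2)x^4 + (185/2)x^3 + (1615/4)x^2 + (14405/16)x + 25235/32
the matrix is upper triangular; its diagonal is (1, 1, 1, 1, 1, 1)
for a triangular matrix the eigenvalues are the diagonal entries, with algebraic multiplicity their repetition count

λ = 1 (multiplicity 6)


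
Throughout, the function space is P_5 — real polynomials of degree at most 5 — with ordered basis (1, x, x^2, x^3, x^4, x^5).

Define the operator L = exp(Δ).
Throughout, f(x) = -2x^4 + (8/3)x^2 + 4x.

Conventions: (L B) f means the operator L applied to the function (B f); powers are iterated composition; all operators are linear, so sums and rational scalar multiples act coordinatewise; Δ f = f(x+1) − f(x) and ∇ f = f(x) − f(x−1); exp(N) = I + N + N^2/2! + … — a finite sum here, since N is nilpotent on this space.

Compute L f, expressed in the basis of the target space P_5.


g(x) = -2x^4 - 8x^3 - (64/3)x^2 - (92/3)x - 62/3

order-1 term: -8x^3 - 12x^2 - (8/3)x + 14/3
order-2 term: -12x^2 - 24x - 34/3
order-3 term: -8x - 12
order-4 term: -2
the series for exp(Δ) f terminates at order 4
exp(Δ) f = -2x^4 - 8x^3 - (64/3)x^2 - (92/3)x - 62/3


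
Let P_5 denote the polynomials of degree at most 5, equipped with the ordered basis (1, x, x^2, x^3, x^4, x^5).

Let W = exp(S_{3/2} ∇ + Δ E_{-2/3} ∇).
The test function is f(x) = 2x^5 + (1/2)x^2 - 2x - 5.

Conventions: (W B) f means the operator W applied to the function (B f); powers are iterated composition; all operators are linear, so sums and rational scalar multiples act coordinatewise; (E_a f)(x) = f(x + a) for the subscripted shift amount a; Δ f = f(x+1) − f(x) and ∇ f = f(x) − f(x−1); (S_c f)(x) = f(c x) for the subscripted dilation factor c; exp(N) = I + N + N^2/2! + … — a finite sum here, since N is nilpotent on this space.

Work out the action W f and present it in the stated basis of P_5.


the image equals g(x) = 2x^5 + (405/8)x^4 + (10055/32)x^3 + (77259/128)x^2 + (535007/1536)x + 53899/6912

order-1 term: (405/8)x^4 - (55/2)x^3 - 35x^2 + (359/6)x - 1333/54
order-2 term: (10935/32)x^3 - (4185/32)x^2 - (1305/4)x + 10271/48
order-3 term: (98415/128)x^2 + (2565/64)x - 7905/16
order-4 term: (295245/512)x + 103545/512
order-5 term: 59049/512
the series for exp(S_{3/2} ∇ + Δ E_{-2/3} ∇) f terminates at order 5
exp(S_{3/2} ∇ + Δ E_{-2/3} ∇) f = 2x^5 + (405/8)x^4 + (10055/32)x^3 + (77259/128)x^2 + (535007/1536)x + 53899/6912
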